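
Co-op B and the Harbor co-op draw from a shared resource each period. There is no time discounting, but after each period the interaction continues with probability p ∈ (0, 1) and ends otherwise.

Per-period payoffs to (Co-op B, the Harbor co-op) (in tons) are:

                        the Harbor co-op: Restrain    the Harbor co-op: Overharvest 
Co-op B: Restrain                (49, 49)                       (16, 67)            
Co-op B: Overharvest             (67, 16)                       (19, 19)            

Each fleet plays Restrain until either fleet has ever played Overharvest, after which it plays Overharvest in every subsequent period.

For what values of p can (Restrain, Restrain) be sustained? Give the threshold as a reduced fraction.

Expected cooperation value is 49 + p·49 + p²·49 + … = 49/(1−p); deviation gives 67 + p·19/(1−p).
49 ≥ 67(1−p) + 19p ⇒ 48p ≥ 18 ⇒ p ≥ 18/48 = 3/8.

3/8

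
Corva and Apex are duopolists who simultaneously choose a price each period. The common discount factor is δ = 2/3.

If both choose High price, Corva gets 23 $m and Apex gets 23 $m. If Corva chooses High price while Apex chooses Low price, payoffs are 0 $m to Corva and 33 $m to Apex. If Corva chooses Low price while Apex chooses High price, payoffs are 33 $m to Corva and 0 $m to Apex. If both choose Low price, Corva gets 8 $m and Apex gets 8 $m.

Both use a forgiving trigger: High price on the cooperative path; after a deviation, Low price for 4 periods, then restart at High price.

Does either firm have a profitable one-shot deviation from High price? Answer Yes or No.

IC: δ+…+δ^4 ≥ (33−23)/(23−8) = 2/3.
At δ = 2/3: partial sum = 1.6049 ≥ 0.6667. Cooperation sustainable.

No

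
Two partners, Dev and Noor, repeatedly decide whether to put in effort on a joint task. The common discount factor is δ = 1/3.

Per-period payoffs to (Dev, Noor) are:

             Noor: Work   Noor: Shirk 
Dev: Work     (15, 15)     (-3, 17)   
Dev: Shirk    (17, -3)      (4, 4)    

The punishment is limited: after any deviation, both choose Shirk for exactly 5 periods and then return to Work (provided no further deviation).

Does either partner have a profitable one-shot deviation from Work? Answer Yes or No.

No

IC: δ+…+δ^5 ≥ (17−15)/(15−4) = 2/11.
At δ = 1/3: partial sum = 0.4979 ≥ 0.1818. Cooperation sustainable.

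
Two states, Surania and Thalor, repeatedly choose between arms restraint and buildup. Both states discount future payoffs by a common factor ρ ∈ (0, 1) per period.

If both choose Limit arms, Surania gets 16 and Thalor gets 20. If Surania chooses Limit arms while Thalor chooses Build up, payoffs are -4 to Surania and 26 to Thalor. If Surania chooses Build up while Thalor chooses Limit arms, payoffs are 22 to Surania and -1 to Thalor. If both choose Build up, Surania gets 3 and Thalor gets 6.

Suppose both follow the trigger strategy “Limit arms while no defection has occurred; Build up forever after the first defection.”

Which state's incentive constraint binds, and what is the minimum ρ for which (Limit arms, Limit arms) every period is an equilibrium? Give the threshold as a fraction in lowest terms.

Surania; ρ ≥ 6/19

For Surania: deviation gain 22−16 = 6, per-period punishment loss 16−3 = 13. IC gives ρ ≥ 6/19.
For Thalor: gain 6, loss 14 per period, so ρ ≥ 6/20 = 3/10.
The tighter constraint is Surania's, so cooperation needs ρ ≥ 6/19.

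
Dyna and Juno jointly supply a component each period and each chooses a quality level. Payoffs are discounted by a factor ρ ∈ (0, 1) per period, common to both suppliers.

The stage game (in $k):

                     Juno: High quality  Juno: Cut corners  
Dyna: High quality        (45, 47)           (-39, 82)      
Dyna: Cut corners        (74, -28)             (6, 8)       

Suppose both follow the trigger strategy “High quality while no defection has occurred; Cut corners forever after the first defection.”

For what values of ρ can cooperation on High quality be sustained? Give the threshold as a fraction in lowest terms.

Dyna's threshold: (74−45)/(74−6) = 29/68.
Juno's threshold: (82−47)/(82−8) = 35/74.
29/68 < 35/74, so Juno binds and ρ* = 35/74.

35/74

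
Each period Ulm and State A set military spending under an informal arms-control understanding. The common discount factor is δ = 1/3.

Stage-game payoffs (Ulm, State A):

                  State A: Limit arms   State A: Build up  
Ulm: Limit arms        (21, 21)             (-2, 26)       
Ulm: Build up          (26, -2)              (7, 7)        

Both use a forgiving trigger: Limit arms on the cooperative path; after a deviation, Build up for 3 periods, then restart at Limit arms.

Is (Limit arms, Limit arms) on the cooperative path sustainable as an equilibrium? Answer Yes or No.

IC: δ+…+δ^3 ≥ (26−21)/(21−7) = 5/14.
At δ = 1/3: partial sum = 0.4815 ≥ 0.3571. Cooperation sustainable.

Yes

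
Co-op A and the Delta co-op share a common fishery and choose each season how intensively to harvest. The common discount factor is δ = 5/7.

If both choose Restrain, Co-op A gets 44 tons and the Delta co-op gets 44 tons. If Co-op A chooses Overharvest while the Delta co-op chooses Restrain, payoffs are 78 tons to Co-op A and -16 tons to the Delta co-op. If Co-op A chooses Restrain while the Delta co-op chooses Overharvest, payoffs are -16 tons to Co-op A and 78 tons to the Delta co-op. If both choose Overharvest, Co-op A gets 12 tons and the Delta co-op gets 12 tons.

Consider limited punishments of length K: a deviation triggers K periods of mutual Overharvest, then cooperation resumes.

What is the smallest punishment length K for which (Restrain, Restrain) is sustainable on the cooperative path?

IC: δ(1−δ^K)/(1−δ) ≥ (78−44)/(44−12) = 17/16.
With δ = 5/7: need 1 − δ^K ≥ 17/16·(1−5/7)/(5/7), i.e. δ^K ≤ 0.5750.
Since (5/7)^1 = 0.7143 and (5/7)^2 = 0.5102, the smallest such K is 2.

2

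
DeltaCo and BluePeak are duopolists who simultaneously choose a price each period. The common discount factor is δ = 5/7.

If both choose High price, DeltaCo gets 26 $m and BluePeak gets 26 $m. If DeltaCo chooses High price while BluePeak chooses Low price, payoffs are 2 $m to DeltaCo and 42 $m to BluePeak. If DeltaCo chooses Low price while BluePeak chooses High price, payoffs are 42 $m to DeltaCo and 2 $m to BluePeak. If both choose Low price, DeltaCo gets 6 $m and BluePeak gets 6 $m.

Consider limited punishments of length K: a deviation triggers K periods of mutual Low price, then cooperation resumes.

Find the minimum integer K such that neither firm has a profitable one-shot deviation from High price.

2

IC: δ(1−δ^K)/(1−δ) ≥ (42−26)/(26−6) = 4/5.
With δ = 5/7: need 1 − δ^K ≥ 4/5·(1−5/7)/(5/7), i.e. δ^K ≤ 0.6800.
Since (5/7)^1 = 0.7143 and (5/7)^2 = 0.5102, the smallest such K is 2.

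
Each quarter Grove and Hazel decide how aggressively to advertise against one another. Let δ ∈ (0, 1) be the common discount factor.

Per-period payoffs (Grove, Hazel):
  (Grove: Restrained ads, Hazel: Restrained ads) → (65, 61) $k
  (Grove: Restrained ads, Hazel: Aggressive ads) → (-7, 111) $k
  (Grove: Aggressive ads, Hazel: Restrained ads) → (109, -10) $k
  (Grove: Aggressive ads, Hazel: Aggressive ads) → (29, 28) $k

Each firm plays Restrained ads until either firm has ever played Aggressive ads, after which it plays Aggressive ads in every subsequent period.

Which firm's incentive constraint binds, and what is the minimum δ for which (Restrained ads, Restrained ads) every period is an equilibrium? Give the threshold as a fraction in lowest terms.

Grove's threshold: (109−65)/(109−29) = 11/20.
Hazel's threshold: (111−61)/(111−28) = 50/83.
11/20 < 50/83, so Hazel binds and δ* = 50/83.

Hazel; δ ≥ 50/83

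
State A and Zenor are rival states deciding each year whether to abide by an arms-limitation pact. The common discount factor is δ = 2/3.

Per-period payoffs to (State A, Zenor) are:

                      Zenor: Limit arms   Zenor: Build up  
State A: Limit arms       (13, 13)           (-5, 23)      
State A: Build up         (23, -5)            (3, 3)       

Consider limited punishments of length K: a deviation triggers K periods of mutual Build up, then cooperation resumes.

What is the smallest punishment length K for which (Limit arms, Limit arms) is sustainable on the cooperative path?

2

Need Σ_{k=1}^{K} δ^k ≥ (23−13)/(13−3) = 1.0000 at δ = 2/3.
At K = 1 the sum is 0.6667 < 1.0000; at K = 2 it is 1.1111 ≥ 1.0000.
So the minimum punishment length is K = 2.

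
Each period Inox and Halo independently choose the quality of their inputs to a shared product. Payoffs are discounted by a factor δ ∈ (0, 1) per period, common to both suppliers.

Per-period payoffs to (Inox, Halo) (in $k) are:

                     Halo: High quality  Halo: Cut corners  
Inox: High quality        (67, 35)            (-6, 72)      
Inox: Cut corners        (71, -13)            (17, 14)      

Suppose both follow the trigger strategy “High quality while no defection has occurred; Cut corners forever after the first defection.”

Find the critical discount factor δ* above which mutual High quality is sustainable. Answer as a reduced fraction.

37/58

For Inox: deviation gain 71−67 = 4, per-period punishment loss 67−17 = 50. IC gives δ ≥ 4/54 = 2/27.
For Halo: gain 37, loss 21 per period, so δ ≥ 37/58.
The tighter constraint is Halo's, so cooperation needs δ ≥ 37/58.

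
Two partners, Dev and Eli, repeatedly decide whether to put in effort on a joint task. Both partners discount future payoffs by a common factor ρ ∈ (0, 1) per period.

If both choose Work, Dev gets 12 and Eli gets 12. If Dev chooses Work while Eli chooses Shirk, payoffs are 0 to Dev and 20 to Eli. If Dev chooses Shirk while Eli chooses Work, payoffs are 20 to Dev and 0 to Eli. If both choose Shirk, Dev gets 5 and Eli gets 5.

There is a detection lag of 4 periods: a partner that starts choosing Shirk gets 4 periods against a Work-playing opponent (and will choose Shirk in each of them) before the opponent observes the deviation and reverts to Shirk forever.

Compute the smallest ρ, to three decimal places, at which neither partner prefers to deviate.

A deviator earns 20 for 4 periods, then 5 forever; cooperating earns 12 forever. Multiplying the IC by (1−ρ):
12 ≥ 20(1−ρ^4) + 5ρ^4, so 15·ρ^4 ≥ 8 and ρ^4 ≥ 8/15.
ρ ≥ (8/15)^(1/4) ≈ 0.855.

0.855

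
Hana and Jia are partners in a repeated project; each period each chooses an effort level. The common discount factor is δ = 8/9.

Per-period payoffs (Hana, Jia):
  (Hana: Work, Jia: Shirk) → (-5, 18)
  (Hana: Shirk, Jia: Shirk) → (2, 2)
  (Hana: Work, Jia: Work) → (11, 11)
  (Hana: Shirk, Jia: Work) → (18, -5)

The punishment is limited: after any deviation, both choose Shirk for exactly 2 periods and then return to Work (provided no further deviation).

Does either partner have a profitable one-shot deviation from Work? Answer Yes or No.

IC: δ+…+δ^2 ≥ (18−11)/(11−2) = 7/9.
At δ = 8/9: partial sum = 1.6790 ≥ 0.7778. Cooperation sustainable.

No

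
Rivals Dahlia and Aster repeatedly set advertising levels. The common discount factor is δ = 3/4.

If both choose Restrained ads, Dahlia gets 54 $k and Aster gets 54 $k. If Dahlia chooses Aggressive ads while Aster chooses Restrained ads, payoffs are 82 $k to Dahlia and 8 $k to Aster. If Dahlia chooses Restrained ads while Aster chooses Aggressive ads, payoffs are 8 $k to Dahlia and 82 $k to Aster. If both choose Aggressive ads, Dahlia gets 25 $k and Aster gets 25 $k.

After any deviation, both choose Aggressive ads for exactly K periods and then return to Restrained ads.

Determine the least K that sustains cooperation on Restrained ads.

Need Σ_{k=1}^{K} δ^k ≥ (82−54)/(54−25) = 0.9655 at δ = 3/4.
At K = 1 the sum is 0.7500 < 0.9655; at K = 2 it is 1.3125 ≥ 0.9655.
So the minimum punishment length is K = 2.

2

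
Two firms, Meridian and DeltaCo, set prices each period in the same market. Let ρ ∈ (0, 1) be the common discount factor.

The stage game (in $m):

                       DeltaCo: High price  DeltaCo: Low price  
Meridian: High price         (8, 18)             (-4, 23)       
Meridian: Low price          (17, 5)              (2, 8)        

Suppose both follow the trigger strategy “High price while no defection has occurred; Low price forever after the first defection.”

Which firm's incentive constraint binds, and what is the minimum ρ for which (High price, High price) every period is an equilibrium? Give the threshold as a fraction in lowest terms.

Meridian; ρ ≥ 3/5

Meridian: cooperation gives 8 each period; deviation gives 17 once then 2 forever.
  8/(1−ρ) ≥ 17 + 2ρ/(1−ρ) ⇒ ρ ≥ 9/15 = 3/5.
DeltaCo: cooperation gives 18 each period; deviation gives 23 once then 8 forever.
  ρ ≥ 5/15 = 1/3.
Both must hold, so the binding constraint is Meridian's: ρ ≥ 3/5.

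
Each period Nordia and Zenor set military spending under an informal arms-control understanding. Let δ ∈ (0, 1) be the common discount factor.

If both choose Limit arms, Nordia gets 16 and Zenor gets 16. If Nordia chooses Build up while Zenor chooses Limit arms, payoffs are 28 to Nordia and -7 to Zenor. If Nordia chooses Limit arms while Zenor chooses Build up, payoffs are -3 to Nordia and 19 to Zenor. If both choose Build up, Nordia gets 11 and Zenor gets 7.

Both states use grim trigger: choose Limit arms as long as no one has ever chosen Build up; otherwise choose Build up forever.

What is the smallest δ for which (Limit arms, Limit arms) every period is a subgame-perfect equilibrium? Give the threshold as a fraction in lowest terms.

Nordia: cooperation gives 16 each period; deviation gives 28 once then 11 forever.
  16/(1−δ) ≥ 28 + 11δ/(1−δ) ⇒ δ ≥ 12/17.
Zenor: cooperation gives 16 each period; deviation gives 19 once then 7 forever.
  δ ≥ 3/12 = 1/4.
Both must hold, so the binding constraint is Nordia's: δ ≥ 12/17.

12/17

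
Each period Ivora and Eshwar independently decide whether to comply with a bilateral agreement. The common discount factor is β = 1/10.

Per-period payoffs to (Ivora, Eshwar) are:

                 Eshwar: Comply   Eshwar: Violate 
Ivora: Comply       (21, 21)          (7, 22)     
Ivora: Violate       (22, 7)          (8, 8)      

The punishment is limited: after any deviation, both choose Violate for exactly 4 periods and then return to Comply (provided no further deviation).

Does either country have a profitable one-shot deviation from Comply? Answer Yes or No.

No

Comparing payoff streams over the 5 periods until play realigns: cooperate → 21(1+β+…+β^4); deviate → 22 + 8(β+…+β^4).
Cooperation is sustained iff (21−8)(β+…+β^4) ≥ 22−21.
β+…+β^4 = 1/10·(1−(1/10)^4)/(1−1/10) = 0.1111, and (22−21)/(21−8) = 0.0769.
0.1111 ≥ 0.0769, so cooperation is sustainable.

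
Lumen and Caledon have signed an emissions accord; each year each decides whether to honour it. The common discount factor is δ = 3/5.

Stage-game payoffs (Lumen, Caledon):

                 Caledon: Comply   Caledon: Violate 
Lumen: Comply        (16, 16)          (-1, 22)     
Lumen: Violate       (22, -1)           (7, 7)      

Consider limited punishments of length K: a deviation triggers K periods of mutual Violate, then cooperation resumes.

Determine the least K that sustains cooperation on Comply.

IC: δ(1−δ^K)/(1−δ) ≥ (22−16)/(16−7) = 2/3.
With δ = 3/5: need 1 − δ^K ≥ 2/3·(1−3/5)/(3/5), i.e. δ^K ≤ 0.5556.
Since (3/5)^1 = 0.6000 and (3/5)^2 = 0.3600, the smallest such K is 2.

2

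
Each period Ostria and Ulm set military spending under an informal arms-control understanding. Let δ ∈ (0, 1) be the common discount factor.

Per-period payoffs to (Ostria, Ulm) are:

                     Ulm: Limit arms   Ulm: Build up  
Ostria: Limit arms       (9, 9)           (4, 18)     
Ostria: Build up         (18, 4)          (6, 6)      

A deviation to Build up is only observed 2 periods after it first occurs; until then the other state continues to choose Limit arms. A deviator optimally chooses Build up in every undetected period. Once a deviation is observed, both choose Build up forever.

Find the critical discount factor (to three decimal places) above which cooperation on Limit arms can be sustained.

0.866

The best deviation is to choose Build up for all 2 undetected periods, earning 18 each, then 6 forever once detected.
Deviation value: 18(1−δ^2)/(1−δ) + 6δ^2/(1−δ); cooperation value: 9/(1−δ).
IC: 9 ≥ 18(1−δ^2) + 6δ^2 = 18 − 12δ^2.
So δ^2 ≥ 9/12 = 3/4, giving δ ≥ (3/4)^(1/2) ≈ 0.866.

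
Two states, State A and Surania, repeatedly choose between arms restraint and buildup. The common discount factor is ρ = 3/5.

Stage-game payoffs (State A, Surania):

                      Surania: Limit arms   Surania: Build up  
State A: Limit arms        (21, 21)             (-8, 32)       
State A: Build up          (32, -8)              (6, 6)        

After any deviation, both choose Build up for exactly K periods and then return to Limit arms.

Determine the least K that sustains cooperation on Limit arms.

Need Σ_{k=1}^{K} ρ^k ≥ (32−21)/(21−6) = 0.7333 at ρ = 3/5.
At K = 1 the sum is 0.6000 < 0.7333; at K = 2 it is 0.9600 ≥ 0.7333.
So the minimum punishment length is K = 2.

2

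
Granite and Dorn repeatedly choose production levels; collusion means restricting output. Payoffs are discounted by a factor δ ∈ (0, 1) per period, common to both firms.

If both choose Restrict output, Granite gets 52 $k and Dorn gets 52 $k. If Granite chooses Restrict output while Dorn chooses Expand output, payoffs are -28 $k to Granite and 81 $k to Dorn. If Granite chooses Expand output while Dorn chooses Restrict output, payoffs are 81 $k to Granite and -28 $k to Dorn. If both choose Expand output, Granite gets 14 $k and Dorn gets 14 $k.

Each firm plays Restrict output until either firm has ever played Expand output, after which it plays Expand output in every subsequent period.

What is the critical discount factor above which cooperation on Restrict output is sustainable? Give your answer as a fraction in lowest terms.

29/67

Under grim trigger the critical discount factor is (T−C)/(T−P) with T = 81, C = 52, P = 14.
δ* = (81−52)/(81−14) = 29/67.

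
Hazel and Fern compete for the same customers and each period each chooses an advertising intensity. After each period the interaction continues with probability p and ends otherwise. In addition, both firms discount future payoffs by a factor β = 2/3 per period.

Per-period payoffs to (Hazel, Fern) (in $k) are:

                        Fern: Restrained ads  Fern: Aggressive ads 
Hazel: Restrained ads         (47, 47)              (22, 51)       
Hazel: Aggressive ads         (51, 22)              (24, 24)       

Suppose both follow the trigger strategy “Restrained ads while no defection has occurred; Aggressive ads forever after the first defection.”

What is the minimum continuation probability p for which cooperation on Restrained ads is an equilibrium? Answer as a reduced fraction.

With continuation probability p and discount β, the effective per-period discount factor is βp.
Grim-trigger IC: βp ≥ (51−47)/(51−24) = 4/27.
So p ≥ (4/27)/(2/3) = 2/9.

2/9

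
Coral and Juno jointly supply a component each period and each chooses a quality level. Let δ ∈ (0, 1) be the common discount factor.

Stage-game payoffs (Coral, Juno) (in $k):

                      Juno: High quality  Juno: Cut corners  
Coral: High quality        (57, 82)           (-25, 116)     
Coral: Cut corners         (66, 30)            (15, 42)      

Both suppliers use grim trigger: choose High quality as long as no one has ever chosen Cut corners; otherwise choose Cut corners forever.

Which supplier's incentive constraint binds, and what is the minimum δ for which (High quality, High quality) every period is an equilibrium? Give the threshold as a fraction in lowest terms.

For Coral: deviation gain 66−57 = 9, per-period punishment loss 57−15 = 42. IC gives δ ≥ 9/51 = 3/17.
For Juno: gain 34, loss 40 per period, so δ ≥ 34/74 = 17/37.
The tighter constraint is Juno's, so cooperation needs δ ≥ 17/37.

Juno; δ ≥ 17/37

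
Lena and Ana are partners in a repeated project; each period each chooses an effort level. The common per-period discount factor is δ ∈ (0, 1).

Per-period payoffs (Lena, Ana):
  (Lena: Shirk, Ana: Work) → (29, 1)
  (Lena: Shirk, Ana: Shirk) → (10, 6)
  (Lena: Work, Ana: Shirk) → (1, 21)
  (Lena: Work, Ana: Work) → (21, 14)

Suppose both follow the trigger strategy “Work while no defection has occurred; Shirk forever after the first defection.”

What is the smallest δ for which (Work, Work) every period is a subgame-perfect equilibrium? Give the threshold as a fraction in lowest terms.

7/15

For Lena: deviation gain 29−21 = 8, per-period punishment loss 21−10 = 11. IC gives δ ≥ 8/19.
For Ana: gain 7, loss 8 per period, so δ ≥ 7/15.
The tighter constraint is Ana's, so cooperation needs δ ≥ 7/15.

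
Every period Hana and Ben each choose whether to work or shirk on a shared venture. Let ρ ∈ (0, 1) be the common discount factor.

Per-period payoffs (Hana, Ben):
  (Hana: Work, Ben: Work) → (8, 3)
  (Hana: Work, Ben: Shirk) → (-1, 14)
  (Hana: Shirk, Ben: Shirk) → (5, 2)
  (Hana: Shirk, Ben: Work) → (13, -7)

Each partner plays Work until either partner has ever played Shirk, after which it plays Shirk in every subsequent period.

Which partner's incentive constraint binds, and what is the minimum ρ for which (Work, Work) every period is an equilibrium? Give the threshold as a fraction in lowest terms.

Hana's threshold: (13−8)/(13−5) = 5/8.
Ben's threshold: (14−3)/(14−2) = 11/12.
5/8 < 11/12, so Ben binds and ρ* = 11/12.

Ben; ρ ≥ 11/12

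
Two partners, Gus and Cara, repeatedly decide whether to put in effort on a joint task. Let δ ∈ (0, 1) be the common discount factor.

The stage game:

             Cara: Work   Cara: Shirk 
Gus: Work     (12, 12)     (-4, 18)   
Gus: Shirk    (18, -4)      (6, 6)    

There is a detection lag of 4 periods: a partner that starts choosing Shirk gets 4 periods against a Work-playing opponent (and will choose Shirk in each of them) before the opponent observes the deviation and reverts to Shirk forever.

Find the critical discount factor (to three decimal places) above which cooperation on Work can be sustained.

A deviator earns 18 for 4 periods, then 6 forever; cooperating earns 12 forever. Multiplying the IC by (1−δ):
12 ≥ 18(1−δ^4) + 6δ^4, so 12·δ^4 ≥ 6 and δ^4 ≥ 1/2.
δ ≥ (1/2)^(1/4) ≈ 0.841.

0.841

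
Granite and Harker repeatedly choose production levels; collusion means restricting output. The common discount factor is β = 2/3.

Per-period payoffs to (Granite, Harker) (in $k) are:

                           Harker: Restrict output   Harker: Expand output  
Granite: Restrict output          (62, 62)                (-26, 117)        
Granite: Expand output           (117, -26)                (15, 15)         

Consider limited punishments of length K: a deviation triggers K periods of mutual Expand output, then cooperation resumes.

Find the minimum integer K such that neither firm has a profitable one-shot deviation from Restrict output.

3

Need Σ_{k=1}^{K} β^k ≥ (117−62)/(62−15) = 1.1702 at β = 2/3.
At K = 2 the sum is 1.1111 < 1.1702; at K = 3 it is 1.4074 ≥ 1.1702.
So the minimum punishment length is K = 3.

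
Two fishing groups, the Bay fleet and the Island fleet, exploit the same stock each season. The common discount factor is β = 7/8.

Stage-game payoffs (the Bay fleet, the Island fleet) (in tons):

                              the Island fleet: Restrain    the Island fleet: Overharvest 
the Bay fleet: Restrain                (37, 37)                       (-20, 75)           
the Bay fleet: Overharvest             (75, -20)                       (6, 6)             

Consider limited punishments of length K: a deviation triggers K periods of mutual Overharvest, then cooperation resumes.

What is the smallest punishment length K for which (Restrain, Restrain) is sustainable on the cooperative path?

2

No profitable deviation requires (37−6)(β+…+β^K) ≥ 75−37, i.e. β+…+β^K ≥ 38/31 ≈ 1.2258.
With β = 7/8, the partial sums are K=1: 0.8750, K=2: 1.6406.
K = 2 is the first length at which the sum reaches 1.2258.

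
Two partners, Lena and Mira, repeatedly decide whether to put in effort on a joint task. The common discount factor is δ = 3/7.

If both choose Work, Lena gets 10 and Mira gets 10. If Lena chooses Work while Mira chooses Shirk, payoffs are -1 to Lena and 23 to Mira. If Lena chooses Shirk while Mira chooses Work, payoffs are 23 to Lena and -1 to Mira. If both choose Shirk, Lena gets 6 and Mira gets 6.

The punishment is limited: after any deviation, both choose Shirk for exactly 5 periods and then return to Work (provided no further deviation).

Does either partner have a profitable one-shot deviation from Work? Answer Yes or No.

Comparing payoff streams over the 6 periods until play realigns: cooperate → 10(1+δ+…+δ^5); deviate → 23 + 6(δ+…+δ^5).
Cooperation is sustained iff (10−6)(δ+…+δ^5) ≥ 23−10.
δ+…+δ^5 = 3/7·(1−(3/7)^5)/(1−3/7) = 0.7392, and (23−10)/(10−6) = 3.2500.
0.7392 < 3.2500, so cooperation is not sustainable.

Yes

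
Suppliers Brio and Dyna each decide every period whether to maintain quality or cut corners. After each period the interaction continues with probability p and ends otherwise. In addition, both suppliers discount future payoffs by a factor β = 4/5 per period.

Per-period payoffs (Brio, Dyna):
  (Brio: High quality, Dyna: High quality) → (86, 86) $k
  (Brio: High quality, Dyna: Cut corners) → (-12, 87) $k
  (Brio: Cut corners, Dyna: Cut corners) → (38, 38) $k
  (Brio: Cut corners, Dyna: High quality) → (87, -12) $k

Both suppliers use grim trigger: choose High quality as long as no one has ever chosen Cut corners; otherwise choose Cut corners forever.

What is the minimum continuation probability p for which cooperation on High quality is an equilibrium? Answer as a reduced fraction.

With continuation probability p and discount β, the effective per-period discount factor is βp.
Grim-trigger IC: βp ≥ (87−86)/(87−38) = 1/49.
So p ≥ (1/49)/(4/5) = 5/196.

5/196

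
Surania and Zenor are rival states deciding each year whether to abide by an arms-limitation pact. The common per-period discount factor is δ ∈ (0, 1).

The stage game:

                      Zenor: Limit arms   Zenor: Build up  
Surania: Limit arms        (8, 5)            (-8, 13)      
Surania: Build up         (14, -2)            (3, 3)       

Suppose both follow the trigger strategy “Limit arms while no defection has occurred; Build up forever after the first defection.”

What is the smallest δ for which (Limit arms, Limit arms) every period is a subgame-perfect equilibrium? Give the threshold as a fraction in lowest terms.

For Surania: deviation gain 14−8 = 6, per-period punishment loss 8−3 = 5. IC gives δ ≥ 6/11.
For Zenor: gain 8, loss 2 per period, so δ ≥ 8/10 = 4/5.
The tighter constraint is Zenor's, so cooperation needs δ ≥ 4/5.

4/5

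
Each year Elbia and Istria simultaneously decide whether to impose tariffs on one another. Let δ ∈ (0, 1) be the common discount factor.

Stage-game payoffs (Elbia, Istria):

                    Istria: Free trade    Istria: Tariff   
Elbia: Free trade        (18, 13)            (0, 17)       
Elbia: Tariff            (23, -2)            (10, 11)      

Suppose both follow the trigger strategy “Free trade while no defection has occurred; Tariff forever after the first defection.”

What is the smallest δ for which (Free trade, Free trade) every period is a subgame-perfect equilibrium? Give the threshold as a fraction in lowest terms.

Elbia: cooperation gives 18 each period; deviation gives 23 once then 10 forever.
  18/(1−δ) ≥ 23 + 10δ/(1−δ) ⇒ δ ≥ 5/13.
Istria: cooperation gives 13 each period; deviation gives 17 once then 11 forever.
  δ ≥ 4/6 = 2/3.
Both must hold, so the binding constraint is Istria's: δ ≥ 2/3.

2/3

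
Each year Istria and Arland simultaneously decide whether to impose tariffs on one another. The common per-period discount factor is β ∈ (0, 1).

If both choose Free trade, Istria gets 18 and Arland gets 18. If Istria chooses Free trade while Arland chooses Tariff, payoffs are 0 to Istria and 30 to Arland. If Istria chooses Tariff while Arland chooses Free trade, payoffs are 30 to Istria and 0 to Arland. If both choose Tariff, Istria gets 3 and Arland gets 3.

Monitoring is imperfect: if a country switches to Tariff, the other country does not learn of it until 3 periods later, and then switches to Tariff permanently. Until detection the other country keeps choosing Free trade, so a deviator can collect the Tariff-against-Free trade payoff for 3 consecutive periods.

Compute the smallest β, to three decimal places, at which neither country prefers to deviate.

0.763

The best deviation is to choose Tariff for all 3 undetected periods, earning 30 each, then 3 forever once detected.
Deviation value: 30(1−β^3)/(1−β) + 3β^3/(1−β); cooperation value: 18/(1−β).
IC: 18 ≥ 30(1−β^3) + 3β^3 = 30 − 27β^3.
So β^3 ≥ 12/27 = 4/9, giving β ≥ (4/9)^(1/3) ≈ 0.763.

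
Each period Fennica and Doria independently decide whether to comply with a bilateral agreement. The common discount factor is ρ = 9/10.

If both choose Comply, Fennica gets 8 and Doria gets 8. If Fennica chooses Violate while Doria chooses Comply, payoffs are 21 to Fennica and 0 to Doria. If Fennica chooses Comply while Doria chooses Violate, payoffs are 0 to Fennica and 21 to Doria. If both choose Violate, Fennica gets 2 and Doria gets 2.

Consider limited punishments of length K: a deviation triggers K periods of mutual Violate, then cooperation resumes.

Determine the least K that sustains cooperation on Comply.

IC: ρ(1−ρ^K)/(1−ρ) ≥ (21−8)/(8−2) = 13/6.
With ρ = 9/10: need 1 − ρ^K ≥ 13/6·(1−9/10)/(9/10), i.e. ρ^K ≤ 0.7593.
Since (9/10)^2 = 0.8100 and (9/10)^3 = 0.7290, the smallest such K is 3.

3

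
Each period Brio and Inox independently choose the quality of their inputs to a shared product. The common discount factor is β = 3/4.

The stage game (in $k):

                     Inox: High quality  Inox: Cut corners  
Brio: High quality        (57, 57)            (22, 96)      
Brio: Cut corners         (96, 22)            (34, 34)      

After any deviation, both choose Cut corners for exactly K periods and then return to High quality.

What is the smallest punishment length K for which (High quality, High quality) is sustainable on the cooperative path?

3

IC: β(1−β^K)/(1−β) ≥ (96−57)/(57−34) = 39/23.
With β = 3/4: need 1 − β^K ≥ 39/23·(1−3/4)/(3/4), i.e. β^K ≤ 0.4348.
Since (3/4)^2 = 0.5625 and (3/4)^3 = 0.4219, the smallest such K is 3.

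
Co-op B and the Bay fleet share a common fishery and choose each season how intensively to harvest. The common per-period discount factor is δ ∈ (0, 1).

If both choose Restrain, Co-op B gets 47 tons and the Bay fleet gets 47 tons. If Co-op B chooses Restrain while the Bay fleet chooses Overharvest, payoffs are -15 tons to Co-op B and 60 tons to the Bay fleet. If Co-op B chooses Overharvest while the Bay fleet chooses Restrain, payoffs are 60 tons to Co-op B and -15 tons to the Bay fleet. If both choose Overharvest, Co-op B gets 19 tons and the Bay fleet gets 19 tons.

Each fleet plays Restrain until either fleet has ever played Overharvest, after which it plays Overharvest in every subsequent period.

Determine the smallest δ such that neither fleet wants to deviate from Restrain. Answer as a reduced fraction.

Under grim trigger the critical discount factor is (T−C)/(T−P) with T = 60, C = 47, P = 19.
δ* = (60−47)/(60−19) = 13/41.

13/41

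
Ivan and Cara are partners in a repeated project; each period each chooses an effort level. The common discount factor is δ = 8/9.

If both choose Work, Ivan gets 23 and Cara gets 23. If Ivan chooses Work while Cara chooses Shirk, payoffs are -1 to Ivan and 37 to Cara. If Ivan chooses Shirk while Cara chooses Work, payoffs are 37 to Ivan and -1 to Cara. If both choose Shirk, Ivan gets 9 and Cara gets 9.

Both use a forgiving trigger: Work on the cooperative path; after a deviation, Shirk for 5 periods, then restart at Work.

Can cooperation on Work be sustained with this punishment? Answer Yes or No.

IC: δ+…+δ^5 ≥ (37−23)/(23−9) = 1.
At δ = 8/9: partial sum = 3.5606 ≥ 1.0000. Cooperation sustainable.

Yes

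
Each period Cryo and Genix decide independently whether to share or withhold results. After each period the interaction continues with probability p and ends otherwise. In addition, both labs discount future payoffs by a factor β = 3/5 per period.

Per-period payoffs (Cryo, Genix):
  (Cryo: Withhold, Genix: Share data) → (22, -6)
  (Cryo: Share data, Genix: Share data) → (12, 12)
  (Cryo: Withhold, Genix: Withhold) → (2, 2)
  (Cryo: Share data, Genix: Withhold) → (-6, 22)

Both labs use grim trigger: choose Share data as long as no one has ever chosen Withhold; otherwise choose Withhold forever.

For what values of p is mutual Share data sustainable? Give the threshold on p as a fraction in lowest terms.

5/6

With continuation probability p and discount β, the effective per-period discount factor is βp.
Grim-trigger IC: βp ≥ (22−12)/(22−2) = 1/2.
So p ≥ (1/2)/(3/5) = 5/6.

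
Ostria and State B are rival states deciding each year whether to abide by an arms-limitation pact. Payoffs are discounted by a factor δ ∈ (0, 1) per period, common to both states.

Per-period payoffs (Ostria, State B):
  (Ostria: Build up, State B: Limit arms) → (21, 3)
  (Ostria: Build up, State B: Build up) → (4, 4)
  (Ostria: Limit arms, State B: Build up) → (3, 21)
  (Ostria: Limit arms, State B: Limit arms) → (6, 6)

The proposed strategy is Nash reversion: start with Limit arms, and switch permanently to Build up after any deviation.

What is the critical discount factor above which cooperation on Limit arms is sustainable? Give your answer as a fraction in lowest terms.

15/17

Under grim trigger the critical discount factor is (T−C)/(T−P) with T = 21, C = 6, P = 4.
δ* = (21−6)/(21−4) = 15/17.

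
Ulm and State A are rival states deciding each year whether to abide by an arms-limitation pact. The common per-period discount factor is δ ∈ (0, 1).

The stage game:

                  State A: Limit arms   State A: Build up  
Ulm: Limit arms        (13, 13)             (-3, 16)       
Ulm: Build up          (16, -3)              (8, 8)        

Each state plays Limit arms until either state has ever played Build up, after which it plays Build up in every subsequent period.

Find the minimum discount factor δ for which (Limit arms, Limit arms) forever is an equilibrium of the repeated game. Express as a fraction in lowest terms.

3/8

13/(1−δ) ≥ 16 + 8δ/(1−δ)
13 ≥ 16 − 8δ
δ ≥ 3/8.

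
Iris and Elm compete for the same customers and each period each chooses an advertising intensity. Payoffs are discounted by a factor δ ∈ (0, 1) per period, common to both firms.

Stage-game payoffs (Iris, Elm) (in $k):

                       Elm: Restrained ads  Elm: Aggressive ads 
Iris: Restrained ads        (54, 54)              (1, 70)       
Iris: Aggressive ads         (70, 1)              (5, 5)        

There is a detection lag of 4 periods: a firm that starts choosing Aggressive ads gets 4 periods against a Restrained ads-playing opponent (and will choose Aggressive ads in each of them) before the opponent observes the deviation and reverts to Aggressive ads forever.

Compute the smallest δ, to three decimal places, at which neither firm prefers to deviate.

The best deviation is to choose Aggressive ads for all 4 undetected periods, earning 70 each, then 5 forever once detected.
Deviation value: 70(1−δ^4)/(1−δ) + 5δ^4/(1−δ); cooperation value: 54/(1−δ).
IC: 54 ≥ 70(1−δ^4) + 5δ^4 = 70 − 65δ^4.
So δ^4 ≥ 16/65, giving δ ≥ (16/65)^(1/4) ≈ 0.704.

0.704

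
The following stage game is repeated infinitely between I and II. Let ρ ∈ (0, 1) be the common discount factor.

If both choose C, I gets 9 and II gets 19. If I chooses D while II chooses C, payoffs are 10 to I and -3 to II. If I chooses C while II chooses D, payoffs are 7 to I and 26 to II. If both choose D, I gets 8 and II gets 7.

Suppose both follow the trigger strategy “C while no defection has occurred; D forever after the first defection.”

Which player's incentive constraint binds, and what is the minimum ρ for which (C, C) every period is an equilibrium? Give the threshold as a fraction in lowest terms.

I: cooperation gives 9 each period; deviation gives 10 once then 8 forever.
  9/(1−ρ) ≥ 10 + 8ρ/(1−ρ) ⇒ ρ ≥ 1/2.
II: cooperation gives 19 each period; deviation gives 26 once then 7 forever.
  ρ ≥ 7/19.
Both must hold, so the binding constraint is I's: ρ ≥ 1/2.

I; ρ ≥ 1/2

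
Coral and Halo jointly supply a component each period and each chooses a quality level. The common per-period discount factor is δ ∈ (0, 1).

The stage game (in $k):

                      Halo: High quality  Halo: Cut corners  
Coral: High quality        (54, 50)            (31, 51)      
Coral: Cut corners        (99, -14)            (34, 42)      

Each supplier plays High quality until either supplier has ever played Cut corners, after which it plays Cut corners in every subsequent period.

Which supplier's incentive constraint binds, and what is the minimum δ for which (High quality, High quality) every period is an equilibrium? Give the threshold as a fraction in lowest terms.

Coral: cooperation gives 54 each period; deviation gives 99 once then 34 forever.
  54/(1−δ) ≥ 99 + 34δ/(1−δ) ⇒ δ ≥ 45/65 = 9/13.
Halo: cooperation gives 50 each period; deviation gives 51 once then 42 forever.
  δ ≥ 1/9.
Both must hold, so the binding constraint is Coral's: δ ≥ 9/13.

Coral; δ ≥ 9/13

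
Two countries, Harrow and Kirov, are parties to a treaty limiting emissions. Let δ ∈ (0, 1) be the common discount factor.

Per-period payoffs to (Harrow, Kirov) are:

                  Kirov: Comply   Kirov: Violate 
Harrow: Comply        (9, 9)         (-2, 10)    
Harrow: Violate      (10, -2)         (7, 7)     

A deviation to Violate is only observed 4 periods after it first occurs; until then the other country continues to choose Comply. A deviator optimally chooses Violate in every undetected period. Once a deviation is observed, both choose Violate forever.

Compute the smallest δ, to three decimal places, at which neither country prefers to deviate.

0.760

Deviating for the 4 undetected periods gains 10−9 = 1 per period over cooperation, then loses 9−7 = 2 per period forever once punishment starts.
Gain: 1(1 + δ + … + δ^3); loss: 2·δ^4/(1−δ).
No profitable deviation ⇔ 1(1−δ^4) ≤ 2·δ^4, i.e. δ^4 ≥ 1/(1+2) = 1/3.
Hence δ ≥ (1/3)^(1/4) ≈ 0.760.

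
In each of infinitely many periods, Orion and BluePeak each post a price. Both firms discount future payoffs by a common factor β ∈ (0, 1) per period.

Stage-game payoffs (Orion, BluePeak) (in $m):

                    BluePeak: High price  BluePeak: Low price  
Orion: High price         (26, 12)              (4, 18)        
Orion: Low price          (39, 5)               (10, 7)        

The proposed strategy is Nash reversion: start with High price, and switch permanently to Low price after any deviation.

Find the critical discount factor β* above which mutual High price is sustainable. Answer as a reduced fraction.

For Orion: deviation gain 39−26 = 13, per-period punishment loss 26−10 = 16. IC gives β ≥ 13/29.
For BluePeak: gain 6, loss 5 per period, so β ≥ 6/11.
The tighter constraint is BluePeak's, so cooperation needs β ≥ 6/11.

6/11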